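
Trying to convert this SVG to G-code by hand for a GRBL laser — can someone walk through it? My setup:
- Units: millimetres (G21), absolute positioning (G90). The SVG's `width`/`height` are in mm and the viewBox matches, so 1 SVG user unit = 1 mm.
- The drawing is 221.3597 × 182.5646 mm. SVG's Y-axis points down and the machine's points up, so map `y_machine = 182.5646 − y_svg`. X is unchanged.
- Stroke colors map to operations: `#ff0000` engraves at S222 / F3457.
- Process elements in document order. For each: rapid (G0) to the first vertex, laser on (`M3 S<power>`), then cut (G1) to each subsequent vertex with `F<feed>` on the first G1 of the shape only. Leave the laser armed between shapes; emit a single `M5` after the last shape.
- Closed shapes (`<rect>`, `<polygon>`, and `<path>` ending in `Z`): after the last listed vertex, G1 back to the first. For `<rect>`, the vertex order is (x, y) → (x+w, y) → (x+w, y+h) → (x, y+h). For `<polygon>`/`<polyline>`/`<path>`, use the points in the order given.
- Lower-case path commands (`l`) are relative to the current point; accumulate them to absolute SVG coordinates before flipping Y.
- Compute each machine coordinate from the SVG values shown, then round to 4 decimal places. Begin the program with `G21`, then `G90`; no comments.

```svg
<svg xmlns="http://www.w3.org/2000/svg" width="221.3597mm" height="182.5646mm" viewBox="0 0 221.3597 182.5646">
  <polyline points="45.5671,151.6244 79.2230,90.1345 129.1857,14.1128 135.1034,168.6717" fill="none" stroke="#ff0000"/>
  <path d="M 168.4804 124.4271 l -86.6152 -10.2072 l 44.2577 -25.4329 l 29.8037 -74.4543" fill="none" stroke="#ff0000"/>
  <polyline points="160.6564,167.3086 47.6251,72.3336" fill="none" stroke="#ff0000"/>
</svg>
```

G21
G90
G0 X45.5671 Y30.9402
M3 S222
G1 X79.2230 Y92.4301 F3457
G1 X129.1857 Y168.4518
G1 X135.1034 Y13.8929
G0 X168.4804 Y58.1375
M3 S222
G1 X81.8652 Y68.3447 F3457
G1 X126.1229 Y93.7776
G1 X155.9266 Y168.2319
G0 X160.6564 Y15.2560
M3 S222
G1 X47.6251 Y110.2310 F3457
M5

1 u = 1 mm; y_m = 182.5646 − y.

[1] `<polyline>` open polyline, #ff0000→engrave S222 F3457: (45.5671,30.9402) → (79.2230,92.4301) → (129.1857,168.4518) → (135.1034,13.8929)

[2] `<path>` open polyline, #ff0000→engrave S222 F3457: (168.4804,58.1375) → (81.8652,68.3447) → (126.1229,93.7776) → (155.9266,168.2319)

[3] `<polyline>` line segment, #ff0000→engrave S222 F3457: (160.6564,15.2560) → (47.6251,110.2310)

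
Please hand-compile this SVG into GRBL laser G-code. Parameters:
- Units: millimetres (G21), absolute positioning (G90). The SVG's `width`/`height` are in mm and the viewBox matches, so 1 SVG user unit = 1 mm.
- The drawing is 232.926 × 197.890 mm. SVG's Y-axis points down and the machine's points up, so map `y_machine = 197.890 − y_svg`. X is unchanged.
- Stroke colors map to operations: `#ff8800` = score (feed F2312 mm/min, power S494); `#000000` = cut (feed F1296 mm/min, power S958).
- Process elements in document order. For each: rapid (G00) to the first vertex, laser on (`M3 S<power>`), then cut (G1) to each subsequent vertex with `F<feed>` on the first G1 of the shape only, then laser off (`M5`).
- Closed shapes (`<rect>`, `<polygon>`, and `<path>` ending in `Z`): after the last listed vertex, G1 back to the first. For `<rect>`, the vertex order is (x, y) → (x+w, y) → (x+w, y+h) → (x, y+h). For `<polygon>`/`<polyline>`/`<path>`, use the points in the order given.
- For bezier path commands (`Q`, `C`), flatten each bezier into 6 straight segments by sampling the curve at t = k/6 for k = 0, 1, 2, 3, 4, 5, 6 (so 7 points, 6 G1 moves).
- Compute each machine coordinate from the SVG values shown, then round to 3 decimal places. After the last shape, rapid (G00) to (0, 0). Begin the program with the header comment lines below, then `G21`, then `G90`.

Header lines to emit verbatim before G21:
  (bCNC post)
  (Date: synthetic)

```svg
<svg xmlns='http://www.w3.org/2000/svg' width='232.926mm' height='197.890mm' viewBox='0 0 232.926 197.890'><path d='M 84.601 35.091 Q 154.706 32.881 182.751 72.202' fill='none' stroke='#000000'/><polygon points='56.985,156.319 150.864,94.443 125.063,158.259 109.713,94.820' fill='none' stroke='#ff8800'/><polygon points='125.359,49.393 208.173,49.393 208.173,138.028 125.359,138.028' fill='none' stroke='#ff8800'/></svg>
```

1 u = 1 mm; y_m = 197.890 − y.

[1] `<path>` quadratic bezier, #000000→cut S958 F1296: (84.601,162.799) → (106.801,162.382) → (126.664,159.658) → (144.191,154.626) → (159.381,147.287) → (172.234,137.641) → (182.751,125.688)

[2] `<polygon>` closed polygon, #ff8800→score S494 F2312: (56.985,41.571) → (150.864,103.447) → (125.063,39.631) → (109.713,103.070) → (56.985,41.571) (closed)

[3] `<polygon>` rectangle, #ff8800→score S494 F2312: (125.359,148.497) → (208.173,148.497) → (208.173,59.862) → (125.359,59.862) → (125.359,148.497) (closed)

(bCNC post)
(Date: synthetic)
G21
G90
G00 X84.601 Y162.799
M3 S958
G1 X106.801 Y162.382 F1296
G1 X126.664 Y159.658
G1 X144.191 Y154.626
G1 X159.381 Y147.287
G1 X172.234 Y137.641
G1 X182.751 Y125.688
M5
G00 X56.985 Y41.571
M3 S494
G1 X150.864 Y103.447 F2312
G1 X125.063 Y39.631
G1 X109.713 Y103.070
G1 X56.985 Y41.571
M5
G00 X125.359 Y148.497
M3 S494
G1 X208.173 Y148.497 F2312
G1 X208.173 Y59.862
G1 X125.359 Y59.862
G1 X125.359 Y148.497
M5
G00 X0.000 Y0.000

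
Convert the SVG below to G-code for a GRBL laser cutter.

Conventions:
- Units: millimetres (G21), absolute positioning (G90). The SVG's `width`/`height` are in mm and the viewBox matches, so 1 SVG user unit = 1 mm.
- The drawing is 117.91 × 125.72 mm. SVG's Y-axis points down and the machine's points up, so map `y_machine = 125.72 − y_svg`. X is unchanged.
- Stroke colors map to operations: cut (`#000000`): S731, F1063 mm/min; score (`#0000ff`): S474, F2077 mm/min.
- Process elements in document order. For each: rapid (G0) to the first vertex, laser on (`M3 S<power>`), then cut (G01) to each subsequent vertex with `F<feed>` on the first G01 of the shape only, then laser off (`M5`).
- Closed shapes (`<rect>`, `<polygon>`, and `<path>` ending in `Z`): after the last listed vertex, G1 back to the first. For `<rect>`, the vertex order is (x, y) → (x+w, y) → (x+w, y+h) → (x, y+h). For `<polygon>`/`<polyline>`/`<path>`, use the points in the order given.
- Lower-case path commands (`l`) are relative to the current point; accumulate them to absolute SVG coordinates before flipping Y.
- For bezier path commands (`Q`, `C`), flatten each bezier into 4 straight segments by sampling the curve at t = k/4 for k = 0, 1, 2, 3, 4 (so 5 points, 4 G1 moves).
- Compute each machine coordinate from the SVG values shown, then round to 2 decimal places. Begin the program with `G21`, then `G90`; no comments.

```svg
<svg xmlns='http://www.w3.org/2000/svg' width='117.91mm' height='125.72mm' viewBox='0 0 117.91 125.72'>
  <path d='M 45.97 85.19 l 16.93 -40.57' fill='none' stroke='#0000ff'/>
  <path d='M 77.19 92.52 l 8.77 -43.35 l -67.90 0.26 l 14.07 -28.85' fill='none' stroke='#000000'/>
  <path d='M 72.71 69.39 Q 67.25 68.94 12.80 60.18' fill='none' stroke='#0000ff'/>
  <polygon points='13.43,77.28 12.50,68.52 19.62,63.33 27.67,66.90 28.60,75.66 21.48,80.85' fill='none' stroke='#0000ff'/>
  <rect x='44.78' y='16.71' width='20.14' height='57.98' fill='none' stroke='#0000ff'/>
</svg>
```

1 u = 1 mm; y_m = 125.72 − y.

[1] `<path>` line segment, #0000ff→score S474 F2077: (45.97,40.53) → (62.90,81.10)

[2] `<path>` open polyline, #000000→cut S731 F1063: (77.19,33.20) → (85.96,76.55) → (18.06,76.29) → (32.13,105.14)

[3] `<path>` quadratic bezier, #0000ff→score S474 F2077: (72.71,56.33) → (66.92,57.07) → (55.00,58.86) → (36.96,61.68) → (12.80,65.54)

[4] `<polygon>` regular polygon, #0000ff→score S474 F2077: (13.43,48.44) → (12.50,57.20) → (19.62,62.39) → (27.67,58.82) → (28.60,50.06) → (21.48,44.87) → (13.43,48.44) (closed)

[5] `<rect>` rectangle, #0000ff→score S474 F2077: (44.78,109.01) → (64.92,109.01) → (64.92,51.03) → (44.78,51.03) → (44.78,109.01) (closed)

G21
G90
G0 X45.97 Y40.53
M3 S474
G01 X62.90 Y81.10 F2077
M5
G0 X77.19 Y33.20
M3 S731
G01 X85.96 Y76.55 F1063
G01 X18.06 Y76.29
G01 X32.13 Y105.14
M5
G0 X72.71 Y56.33
M3 S474
G01 X66.92 Y57.07 F2077
G01 X55.00 Y58.86
G01 X36.96 Y61.68
G01 X12.80 Y65.54
M5
G0 X13.43 Y48.44
M3 S474
G01 X12.50 Y57.20 F2077
G01 X19.62 Y62.39
G01 X27.67 Y58.82
G01 X28.60 Y50.06
G01 X21.48 Y44.87
G01 X13.43 Y48.44
M5
G0 X44.78 Y109.01
M3 S474
G01 X64.92 Y109.01 F2077
G01 X64.92 Y51.03
G01 X44.78 Y51.03
G01 X44.78 Y109.01
M5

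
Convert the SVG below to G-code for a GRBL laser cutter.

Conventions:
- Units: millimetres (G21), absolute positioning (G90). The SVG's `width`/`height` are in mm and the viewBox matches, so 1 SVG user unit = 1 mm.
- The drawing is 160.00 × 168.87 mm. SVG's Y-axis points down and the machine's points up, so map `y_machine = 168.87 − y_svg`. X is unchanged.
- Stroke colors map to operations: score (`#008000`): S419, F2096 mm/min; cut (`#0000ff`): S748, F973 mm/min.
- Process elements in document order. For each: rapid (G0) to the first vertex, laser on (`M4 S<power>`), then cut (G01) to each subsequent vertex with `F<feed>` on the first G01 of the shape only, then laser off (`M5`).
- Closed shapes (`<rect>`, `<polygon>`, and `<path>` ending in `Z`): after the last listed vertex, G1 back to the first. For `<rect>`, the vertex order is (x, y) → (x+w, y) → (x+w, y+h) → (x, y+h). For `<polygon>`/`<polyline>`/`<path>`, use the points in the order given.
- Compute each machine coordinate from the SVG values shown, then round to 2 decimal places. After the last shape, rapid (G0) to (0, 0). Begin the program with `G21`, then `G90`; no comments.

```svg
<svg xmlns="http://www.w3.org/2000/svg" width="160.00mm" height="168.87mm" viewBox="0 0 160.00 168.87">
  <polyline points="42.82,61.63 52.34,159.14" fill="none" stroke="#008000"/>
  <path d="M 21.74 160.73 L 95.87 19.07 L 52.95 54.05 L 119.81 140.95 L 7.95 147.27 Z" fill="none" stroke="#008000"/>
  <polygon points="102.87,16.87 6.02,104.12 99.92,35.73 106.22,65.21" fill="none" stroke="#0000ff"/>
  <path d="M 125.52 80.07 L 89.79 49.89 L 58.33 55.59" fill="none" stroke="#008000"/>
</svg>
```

G21
G90
G0 X42.82 Y107.24
M4 S419
G01 X52.34 Y9.73 F2096
M5
G0 X21.74 Y8.14
M4 S419
G01 X95.87 Y149.80 F2096
G01 X52.95 Y114.82
G01 X119.81 Y27.92
G01 X7.95 Y21.60
G01 X21.74 Y8.14
M5
G0 X102.87 Y152.00
M4 S748
G01 X6.02 Y64.75 F973
G01 X99.92 Y133.14
G01 X106.22 Y103.66
G01 X102.87 Y152.00
M5
G0 X125.52 Y88.80
M4 S419
G01 X89.79 Y118.98 F2096
G01 X58.33 Y113.28
M5
G0 X0.00 Y0.00

1 u = 1 mm; y_m = 168.87 − y.

[1] `<polyline>` line segment, #008000→score S419 F2096: (42.82,107.24) → (52.34,9.73)

[2] `<path>` closed polygon, #008000→score S419 F2096: (21.74,8.14) → (95.87,149.80) → (52.95,114.82) → (119.81,27.92) → (7.95,21.60) → (21.74,8.14) (closed)

[3] `<polygon>` closed polygon, #0000ff→cut S748 F973: (102.87,152.00) → (6.02,64.75) → (99.92,133.14) → (106.22,103.66) → (102.87,152.00) (closed)

[4] `<path>` open polyline, #008000→score S419 F2096: (125.52,88.80) → (89.79,118.98) → (58.33,113.28)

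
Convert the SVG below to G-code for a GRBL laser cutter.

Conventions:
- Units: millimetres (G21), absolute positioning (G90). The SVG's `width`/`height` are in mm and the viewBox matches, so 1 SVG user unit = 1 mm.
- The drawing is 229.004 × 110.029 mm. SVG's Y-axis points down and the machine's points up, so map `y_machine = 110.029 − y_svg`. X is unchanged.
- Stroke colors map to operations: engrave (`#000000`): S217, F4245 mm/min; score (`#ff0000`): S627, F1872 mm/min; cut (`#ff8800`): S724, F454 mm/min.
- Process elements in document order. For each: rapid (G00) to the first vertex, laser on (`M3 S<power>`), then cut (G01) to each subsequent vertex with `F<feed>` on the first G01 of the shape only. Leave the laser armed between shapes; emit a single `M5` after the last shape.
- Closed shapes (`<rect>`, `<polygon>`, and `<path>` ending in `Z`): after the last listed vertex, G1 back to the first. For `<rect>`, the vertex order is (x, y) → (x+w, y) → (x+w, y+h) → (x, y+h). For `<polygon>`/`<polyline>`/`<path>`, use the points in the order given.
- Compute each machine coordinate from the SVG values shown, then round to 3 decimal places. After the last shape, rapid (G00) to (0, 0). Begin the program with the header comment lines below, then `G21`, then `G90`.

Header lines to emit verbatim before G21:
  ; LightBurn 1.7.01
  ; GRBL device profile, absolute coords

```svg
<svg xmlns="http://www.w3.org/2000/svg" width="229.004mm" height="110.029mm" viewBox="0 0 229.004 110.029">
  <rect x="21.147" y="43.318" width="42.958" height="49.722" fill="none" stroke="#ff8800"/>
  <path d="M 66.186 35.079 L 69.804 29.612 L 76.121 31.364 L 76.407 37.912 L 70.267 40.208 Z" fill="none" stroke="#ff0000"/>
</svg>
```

1 u = 1 mm; y_m = 110.029 − y.

[1] `<rect>` rectangle, #ff8800→cut S724 F454: (21.147,66.711) → (64.105,66.711) → (64.105,16.989) → (21.147,16.989) → (21.147,66.711) (closed)

[2] `<path>` regular polygon, #ff0000→score S627 F1872: (66.186,74.950) → (69.804,80.417) → (76.121,78.665) → (76.407,72.117) → (70.267,69.821) → (66.186,74.950) (closed)

; LightBurn 1.7.01
; GRBL device profile, absolute coords
G21
G90
G00 X21.147 Y66.711
M3 S724
G01 X64.105 Y66.711 F454
G01 X64.105 Y16.989
G01 X21.147 Y16.989
G01 X21.147 Y66.711
G00 X66.186 Y74.950
M3 S627
G01 X69.804 Y80.417 F1872
G01 X76.121 Y78.665
G01 X76.407 Y72.117
G01 X70.267 Y69.821
G01 X66.186 Y74.950
M5
G00 X0.000 Y0.000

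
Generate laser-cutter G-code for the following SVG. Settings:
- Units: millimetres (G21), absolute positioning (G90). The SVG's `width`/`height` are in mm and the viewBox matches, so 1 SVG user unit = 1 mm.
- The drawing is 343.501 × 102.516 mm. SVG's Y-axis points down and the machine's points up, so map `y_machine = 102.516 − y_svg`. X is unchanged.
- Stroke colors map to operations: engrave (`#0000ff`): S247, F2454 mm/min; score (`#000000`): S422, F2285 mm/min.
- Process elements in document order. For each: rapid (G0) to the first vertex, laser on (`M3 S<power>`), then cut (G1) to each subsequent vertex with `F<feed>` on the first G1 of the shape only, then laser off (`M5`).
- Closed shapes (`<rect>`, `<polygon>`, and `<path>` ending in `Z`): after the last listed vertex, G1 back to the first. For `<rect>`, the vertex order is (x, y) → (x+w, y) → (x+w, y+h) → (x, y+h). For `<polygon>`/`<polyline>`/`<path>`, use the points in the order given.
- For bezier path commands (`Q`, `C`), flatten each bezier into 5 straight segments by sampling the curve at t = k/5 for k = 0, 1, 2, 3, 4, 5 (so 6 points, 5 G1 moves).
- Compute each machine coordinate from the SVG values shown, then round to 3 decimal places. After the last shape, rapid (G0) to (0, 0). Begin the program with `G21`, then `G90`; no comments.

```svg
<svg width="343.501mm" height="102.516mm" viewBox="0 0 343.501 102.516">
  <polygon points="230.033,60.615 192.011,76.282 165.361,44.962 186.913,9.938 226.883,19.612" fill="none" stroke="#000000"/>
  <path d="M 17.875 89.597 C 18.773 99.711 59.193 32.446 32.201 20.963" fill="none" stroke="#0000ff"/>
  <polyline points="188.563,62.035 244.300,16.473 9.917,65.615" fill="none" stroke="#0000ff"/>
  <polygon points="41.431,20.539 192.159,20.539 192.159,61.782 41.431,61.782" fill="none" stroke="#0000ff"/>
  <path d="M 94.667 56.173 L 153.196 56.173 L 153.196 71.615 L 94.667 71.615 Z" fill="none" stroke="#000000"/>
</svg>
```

G21
G90
G0 X230.033 Y41.901
M3 S422
G1 X192.011 Y26.234 F2285
G1 X165.361 Y57.554
G1 X186.913 Y92.578
G1 X226.883 Y82.904
G1 X230.033 Y41.901
M5
G0 X17.875 Y12.919
M3 S247
G1 X22.301 Y15.071 F2454
G1 X31.079 Y29.402
G1 X39.077 Y49.520
G1 X41.162 Y69.035
G1 X32.201 Y81.553
M5
G0 X188.563 Y40.481
M3 S247
G1 X244.300 Y86.043 F2454
G1 X9.917 Y36.901
M5
G0 X41.431 Y81.977
M3 S247
G1 X192.159 Y81.977 F2454
G1 X192.159 Y40.734
G1 X41.431 Y40.734
G1 X41.431 Y81.977
M5
G0 X94.667 Y46.343
M3 S422
G1 X153.196 Y46.343 F2285
G1 X153.196 Y30.901
G1 X94.667 Y30.901
G1 X94.667 Y46.343
M5
G0 X0.000 Y0.000

viewBox `0 0 343.501 102.516` with mm width/height → 1 unit = 1 mm. Flip: y_m = 102.516 − y_svg.

**Shape 1** — `<polygon>` regular polygon, stroke `#000000` → score (S422, F2285). Machine vertices: (230.033,41.901) → (192.011,26.234) → (165.361,57.554) → (186.913,92.578) → (226.883,82.904) → (230.033,41.901). Closed: final G1 returns to the first vertex.

**Shape 2** — `<path>` cubic bezier, stroke `#0000ff` → engrave (S247, F2454). Control points (SVG): P0=(17.875,89.597), P1=(18.773,99.711), P2=(59.193,32.446), P3=(32.201,20.963); sampled at t=k/5. Machine vertices: (17.875,12.919) → (22.301,15.071) → (31.079,29.402) → (39.077,49.520) → (41.162,69.035) → (32.201,81.553). Open path.

**Shape 3** — `<polyline>` open polyline, stroke `#0000ff` → engrave (S247, F2454). Machine vertices: (188.563,40.481) → (244.300,86.043) → (9.917,36.901). Open path.

**Shape 4** — `<polygon>` rectangle, stroke `#0000ff` → engrave (S247, F2454). Machine vertices: (41.431,81.977) → (192.159,81.977) → (192.159,40.734) → (41.431,40.734) → (41.431,81.977). Closed: final G1 returns to the first vertex.

**Shape 5** — `<path>` rectangle, stroke `#000000` → score (S422, F2285). Machine vertices: (94.667,46.343) → (153.196,46.343) → (153.196,30.901) → (94.667,30.901) → (94.667,46.343). Closed: final G1 returns to the first vertex.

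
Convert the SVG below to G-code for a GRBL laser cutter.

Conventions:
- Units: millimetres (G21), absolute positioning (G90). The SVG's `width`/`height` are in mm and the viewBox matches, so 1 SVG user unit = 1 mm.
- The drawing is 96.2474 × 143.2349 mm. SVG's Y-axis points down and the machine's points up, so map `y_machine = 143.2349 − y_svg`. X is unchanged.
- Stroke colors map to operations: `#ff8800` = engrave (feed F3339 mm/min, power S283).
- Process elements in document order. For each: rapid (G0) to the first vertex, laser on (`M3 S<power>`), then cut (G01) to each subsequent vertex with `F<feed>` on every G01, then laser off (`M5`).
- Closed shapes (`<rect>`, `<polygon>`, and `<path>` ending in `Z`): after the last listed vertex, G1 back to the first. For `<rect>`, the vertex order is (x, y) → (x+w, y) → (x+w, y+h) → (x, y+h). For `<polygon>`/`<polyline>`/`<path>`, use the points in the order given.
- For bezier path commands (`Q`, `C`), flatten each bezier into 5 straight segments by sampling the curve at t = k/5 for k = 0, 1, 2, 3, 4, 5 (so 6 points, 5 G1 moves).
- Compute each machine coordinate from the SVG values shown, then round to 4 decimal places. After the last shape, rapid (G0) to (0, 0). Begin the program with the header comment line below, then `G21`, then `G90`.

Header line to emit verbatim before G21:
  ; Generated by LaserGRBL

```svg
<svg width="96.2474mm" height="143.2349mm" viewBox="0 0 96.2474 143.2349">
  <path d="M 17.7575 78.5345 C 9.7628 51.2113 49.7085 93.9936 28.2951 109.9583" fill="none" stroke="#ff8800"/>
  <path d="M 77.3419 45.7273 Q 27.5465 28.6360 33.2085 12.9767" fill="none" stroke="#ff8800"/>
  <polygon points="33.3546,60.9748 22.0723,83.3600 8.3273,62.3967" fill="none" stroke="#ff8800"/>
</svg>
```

; Generated by LaserGRBL
G21
G90
G0 X17.7575 Y64.7004
M3 S283
G01 X17.8391 Y73.4570 F3339
G01 X24.1801 Y70.0407 F3339
G01 X31.5340 Y59.1036 F3339
G01 X34.6544 Y45.2981 F3339
G01 X28.2951 Y33.2766 F3339
M5
G0 X77.3419 Y97.5076
M3 S283
G01 X59.6420 Y104.2868 F3339
G01 X46.3788 Y110.9515 F3339
G01 X37.5521 Y117.5016 F3339
G01 X33.1620 Y123.9372 F3339
G01 X33.2085 Y130.2582 F3339
M5
G0 X33.3546 Y82.2601
M3 S283
G01 X22.0723 Y59.8749 F3339
G01 X8.3273 Y80.8382 F3339
G01 X33.3546 Y82.2601 F3339
M5
G0 X0.0000 Y0.0000

viewBox `0 0 96.2474 143.2349` with mm width/height → 1 unit = 1 mm. Flip: y_m = 143.2349 − y_svg.

**Shape 1** — `<path>` cubic bezier, stroke `#ff8800` → engrave (S283, F3339). Control points (SVG): P0=(17.7575,78.5345), P1=(9.7628,51.2113), P2=(49.7085,93.9936), P3=(28.2951,109.9583); sampled at t=k/5. Machine vertices: (17.7575,64.7004) → (17.8391,73.4570) → (24.1801,70.0407) → (31.5340,59.1036) → (34.6544,45.2981) → (28.2951,33.2766). Open path.

**Shape 2** — `<path>` quadratic bezier, stroke `#ff8800` → engrave (S283, F3339). Control points (SVG): P0=(77.3419,45.7273), P1=(27.5465,28.6360), P2=(33.2085,12.9767); sampled at t=k/5. Machine vertices: (77.3419,97.5076) → (59.6420,104.2868) → (46.3788,110.9515) → (37.5521,117.5016) → (33.1620,123.9372) → (33.2085,130.2582). Open path.

**Shape 3** — `<polygon>` regular polygon, stroke `#ff8800` → engrave (S283, F3339). Machine vertices: (33.3546,82.2601) → (22.0723,59.8749) → (8.3273,80.8382) → (33.3546,82.2601). Closed: final G1 returns to the first vertex.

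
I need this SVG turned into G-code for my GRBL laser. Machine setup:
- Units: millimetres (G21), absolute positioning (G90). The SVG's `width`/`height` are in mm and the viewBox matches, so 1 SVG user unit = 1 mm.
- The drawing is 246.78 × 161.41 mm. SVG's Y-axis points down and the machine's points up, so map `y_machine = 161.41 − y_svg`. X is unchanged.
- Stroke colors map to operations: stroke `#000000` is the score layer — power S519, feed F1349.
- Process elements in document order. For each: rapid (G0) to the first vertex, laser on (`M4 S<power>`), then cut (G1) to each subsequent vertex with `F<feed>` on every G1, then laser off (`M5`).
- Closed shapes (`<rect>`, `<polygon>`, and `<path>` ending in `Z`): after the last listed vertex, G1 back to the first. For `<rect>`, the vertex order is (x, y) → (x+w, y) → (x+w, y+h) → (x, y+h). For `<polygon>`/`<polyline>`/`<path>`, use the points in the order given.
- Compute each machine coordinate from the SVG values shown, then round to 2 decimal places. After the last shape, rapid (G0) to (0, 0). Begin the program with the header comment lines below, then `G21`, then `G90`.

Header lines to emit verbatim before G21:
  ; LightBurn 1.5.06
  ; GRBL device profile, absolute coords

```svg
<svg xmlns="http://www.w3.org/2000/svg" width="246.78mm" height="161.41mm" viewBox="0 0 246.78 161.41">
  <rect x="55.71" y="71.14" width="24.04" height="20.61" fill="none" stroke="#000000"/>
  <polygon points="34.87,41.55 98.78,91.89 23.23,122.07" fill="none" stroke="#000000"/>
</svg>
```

; LightBurn 1.5.06
; GRBL device profile, absolute coords
G21
G90
G0 X55.71 Y90.27
M4 S519
G1 X79.75 Y90.27 F1349
G1 X79.75 Y69.66 F1349
G1 X55.71 Y69.66 F1349
G1 X55.71 Y90.27 F1349
M5
G0 X34.87 Y119.86
M4 S519
G1 X98.78 Y69.52 F1349
G1 X23.23 Y39.34 F1349
G1 X34.87 Y119.86 F1349
M5
G0 X0.00 Y0.00

viewBox `0 0 246.78 161.41` with mm width/height → 1 unit = 1 mm. Flip: y_m = 161.41 − y_svg.

**Shape 1** — `<rect>` rectangle, stroke `#000000` → score (S519, F1349). Machine vertices: (55.71,90.27) → (79.75,90.27) → (79.75,69.66) → (55.71,69.66) → (55.71,90.27). Closed: final G1 returns to the first vertex.

**Shape 2** — `<polygon>` regular polygon, stroke `#000000` → score (S519, F1349). Machine vertices: (34.87,119.86) → (98.78,69.52) → (23.23,39.34) → (34.87,119.86). Closed: final G1 returns to the first vertex.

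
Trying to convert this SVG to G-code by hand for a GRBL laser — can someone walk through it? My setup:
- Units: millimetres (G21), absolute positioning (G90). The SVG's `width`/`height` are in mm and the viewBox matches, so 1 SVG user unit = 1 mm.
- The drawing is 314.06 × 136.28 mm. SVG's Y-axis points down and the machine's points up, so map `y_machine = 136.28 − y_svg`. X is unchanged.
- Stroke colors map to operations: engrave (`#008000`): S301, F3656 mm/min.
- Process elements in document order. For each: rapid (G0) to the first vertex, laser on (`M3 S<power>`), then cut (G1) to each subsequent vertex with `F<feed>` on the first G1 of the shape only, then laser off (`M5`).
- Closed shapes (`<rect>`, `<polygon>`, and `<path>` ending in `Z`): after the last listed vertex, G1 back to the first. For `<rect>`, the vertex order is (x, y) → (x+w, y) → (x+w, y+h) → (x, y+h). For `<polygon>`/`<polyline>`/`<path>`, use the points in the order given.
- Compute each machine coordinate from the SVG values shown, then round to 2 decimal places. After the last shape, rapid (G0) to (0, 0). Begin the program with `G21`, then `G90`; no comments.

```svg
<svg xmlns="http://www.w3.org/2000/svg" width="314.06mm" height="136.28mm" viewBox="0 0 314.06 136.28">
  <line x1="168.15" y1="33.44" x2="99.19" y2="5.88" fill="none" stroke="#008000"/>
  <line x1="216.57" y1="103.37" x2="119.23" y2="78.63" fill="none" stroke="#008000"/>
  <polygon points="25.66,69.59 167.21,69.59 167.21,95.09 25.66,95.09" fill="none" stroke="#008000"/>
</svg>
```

1 u = 1 mm; y_m = 136.28 − y.

[1] `<line>` line segment, #008000→engrave S301 F3656: (168.15,102.84) → (99.19,130.40)

[2] `<line>` line segment, #008000→engrave S301 F3656: (216.57,32.91) → (119.23,57.65)

[3] `<polygon>` rectangle, #008000→engrave S301 F3656: (25.66,66.69) → (167.21,66.69) → (167.21,41.19) → (25.66,41.19) → (25.66,66.69) (closed)

G21
G90
G0 X168.15 Y102.84
M3 S301
G1 X99.19 Y130.40 F3656
M5
G0 X216.57 Y32.91
M3 S301
G1 X119.23 Y57.65 F3656
M5
G0 X25.66 Y66.69
M3 S301
G1 X167.21 Y66.69 F3656
G1 X167.21 Y41.19
G1 X25.66 Y41.19
G1 X25.66 Y66.69
M5
G0 X0.00 Y0.00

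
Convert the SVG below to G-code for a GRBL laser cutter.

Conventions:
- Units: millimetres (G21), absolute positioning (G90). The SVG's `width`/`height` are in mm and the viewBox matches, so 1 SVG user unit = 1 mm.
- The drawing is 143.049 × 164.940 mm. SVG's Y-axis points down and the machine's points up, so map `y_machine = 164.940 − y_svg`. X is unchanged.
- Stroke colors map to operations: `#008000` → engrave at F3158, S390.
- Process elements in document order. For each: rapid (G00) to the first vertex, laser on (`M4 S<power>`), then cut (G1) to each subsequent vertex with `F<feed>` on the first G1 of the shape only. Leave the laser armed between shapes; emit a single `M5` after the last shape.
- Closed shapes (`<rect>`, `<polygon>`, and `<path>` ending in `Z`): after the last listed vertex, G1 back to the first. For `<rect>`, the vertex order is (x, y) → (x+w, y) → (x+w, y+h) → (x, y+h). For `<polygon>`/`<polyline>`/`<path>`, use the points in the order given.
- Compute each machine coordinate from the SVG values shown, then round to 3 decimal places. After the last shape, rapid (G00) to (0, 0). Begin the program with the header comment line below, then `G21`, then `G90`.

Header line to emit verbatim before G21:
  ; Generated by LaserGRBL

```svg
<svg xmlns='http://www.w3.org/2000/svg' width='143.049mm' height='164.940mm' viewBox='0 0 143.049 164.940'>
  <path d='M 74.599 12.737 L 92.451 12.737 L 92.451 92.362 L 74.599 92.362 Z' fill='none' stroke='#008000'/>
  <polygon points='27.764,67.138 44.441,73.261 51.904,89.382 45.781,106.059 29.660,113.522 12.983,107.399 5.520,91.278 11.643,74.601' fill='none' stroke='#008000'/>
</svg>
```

Since the viewBox matches the mm dimensions, user units are millimetres directly. The only transform is the Y-flip y_m = 164.940 − y_svg.

Shape 1 is a rectangle drawn with `<path>`. Its stroke #008000 means engrave at S390, F3158. After flipping Y the toolpath is (74.599,152.203) → (92.451,152.203) → (92.451,72.578) → (74.599,72.578) → (74.599,152.203), returning to the start.

Shape 2 is a regular polygon drawn with `<polygon>`. Its stroke #008000 means engrave at S390, F3158. After flipping Y the toolpath is (27.764,97.802) → (44.441,91.679) → (51.904,75.558) → (45.781,58.881) → (29.660,51.418) → (12.983,57.541) → (5.520,73.662) → (11.643,90.339) → (27.764,97.802), returning to the start.

; Generated by LaserGRBL
G21
G90
G00 X74.599 Y152.203
M4 S390
G1 X92.451 Y152.203 F3158
G1 X92.451 Y72.578
G1 X74.599 Y72.578
G1 X74.599 Y152.203
G00 X27.764 Y97.802
M4 S390
G1 X44.441 Y91.679 F3158
G1 X51.904 Y75.558
G1 X45.781 Y58.881
G1 X29.660 Y51.418
G1 X12.983 Y57.541
G1 X5.520 Y73.662
G1 X11.643 Y90.339
G1 X27.764 Y97.802
M5
G00 X0.000 Y0.000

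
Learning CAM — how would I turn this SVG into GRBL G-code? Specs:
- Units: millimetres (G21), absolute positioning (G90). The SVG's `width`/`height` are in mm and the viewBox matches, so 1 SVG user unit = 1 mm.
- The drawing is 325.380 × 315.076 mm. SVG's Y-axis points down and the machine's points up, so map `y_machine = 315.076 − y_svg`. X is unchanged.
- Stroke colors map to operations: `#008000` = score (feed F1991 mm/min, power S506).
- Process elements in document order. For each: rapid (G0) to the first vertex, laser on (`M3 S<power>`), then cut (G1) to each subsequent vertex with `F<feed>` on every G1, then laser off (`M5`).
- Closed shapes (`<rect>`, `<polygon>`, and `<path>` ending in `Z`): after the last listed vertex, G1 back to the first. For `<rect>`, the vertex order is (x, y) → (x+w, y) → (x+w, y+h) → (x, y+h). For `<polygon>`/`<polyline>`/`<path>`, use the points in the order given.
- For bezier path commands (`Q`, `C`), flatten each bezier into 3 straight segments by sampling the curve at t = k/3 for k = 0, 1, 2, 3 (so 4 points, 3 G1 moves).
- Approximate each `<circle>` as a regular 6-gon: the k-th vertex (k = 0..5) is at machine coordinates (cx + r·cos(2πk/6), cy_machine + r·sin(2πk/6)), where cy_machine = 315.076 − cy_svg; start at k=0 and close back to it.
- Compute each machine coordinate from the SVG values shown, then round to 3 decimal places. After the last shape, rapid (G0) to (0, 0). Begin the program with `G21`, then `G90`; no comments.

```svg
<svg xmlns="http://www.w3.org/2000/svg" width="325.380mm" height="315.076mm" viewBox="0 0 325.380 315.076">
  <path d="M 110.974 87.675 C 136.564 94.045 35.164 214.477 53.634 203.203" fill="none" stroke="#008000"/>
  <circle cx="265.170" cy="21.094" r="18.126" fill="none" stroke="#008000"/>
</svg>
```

G21
G90
G0 X110.974 Y227.401
M3 S506
G1 X103.377 Y192.113 F1991
G1 X65.978 Y135.398 F1991
G1 X53.634 Y111.873 F1991
M5
G0 X283.296 Y293.982
M3 S506
G1 X274.233 Y309.680 F1991
G1 X256.107 Y309.680 F1991
G1 X247.044 Y293.982 F1991
G1 X256.107 Y278.284 F1991
G1 X274.233 Y278.284 F1991
G1 X283.296 Y293.982 F1991
M5
G0 X0.000 Y0.000

1 u = 1 mm; y_m = 315.076 − y.

[1] `<path>` cubic bezier, #008000→score S506 F1991: (110.974,227.401) → (103.377,192.113) → (65.978,135.398) → (53.634,111.873)

[2] `<circle>` circle, #008000→score S506 F1991: (283.296,293.982) → (274.233,309.680) → (256.107,309.680) → (247.044,293.982) → (256.107,278.284) → (274.233,278.284) → (283.296,293.982) (closed)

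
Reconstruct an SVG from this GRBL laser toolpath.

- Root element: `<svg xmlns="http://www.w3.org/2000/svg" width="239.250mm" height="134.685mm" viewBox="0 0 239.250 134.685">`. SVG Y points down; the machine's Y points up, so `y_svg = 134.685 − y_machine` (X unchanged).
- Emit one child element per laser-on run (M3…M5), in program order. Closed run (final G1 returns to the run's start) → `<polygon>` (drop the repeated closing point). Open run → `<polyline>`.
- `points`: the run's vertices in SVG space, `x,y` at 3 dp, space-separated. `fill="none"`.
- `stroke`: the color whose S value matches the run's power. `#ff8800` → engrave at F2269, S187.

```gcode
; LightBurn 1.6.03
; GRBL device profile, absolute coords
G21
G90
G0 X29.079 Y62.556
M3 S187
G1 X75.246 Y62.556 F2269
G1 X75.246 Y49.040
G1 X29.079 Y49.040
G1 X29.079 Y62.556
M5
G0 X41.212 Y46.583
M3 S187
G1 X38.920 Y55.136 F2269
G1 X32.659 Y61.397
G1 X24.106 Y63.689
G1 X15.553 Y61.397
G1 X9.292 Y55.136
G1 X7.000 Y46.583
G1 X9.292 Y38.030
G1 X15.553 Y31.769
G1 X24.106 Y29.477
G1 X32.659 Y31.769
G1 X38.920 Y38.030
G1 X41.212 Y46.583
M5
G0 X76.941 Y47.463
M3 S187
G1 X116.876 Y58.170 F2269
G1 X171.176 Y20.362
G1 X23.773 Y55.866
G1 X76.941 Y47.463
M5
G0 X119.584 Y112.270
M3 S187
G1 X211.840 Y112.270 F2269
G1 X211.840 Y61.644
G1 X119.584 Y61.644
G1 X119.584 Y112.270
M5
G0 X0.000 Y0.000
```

Each laser-on run becomes one SVG element. Flip Y back into SVG space with y_svg = 134.685 − y_machine. Every run uses S187, so all elements get stroke `#ff8800` (engrave).

Run 1: The run returns to its start, so emit a `<polygon>` with points (Y-flipped): 29.079,72.129 75.246,72.129 75.246,85.645 29.079,85.645.

Run 2: The run returns to its start, so emit a `<polygon>` with points (Y-flipped): 41.212,88.102 38.920,79.549 32.659,73.288 24.106,70.996 15.553,73.288 9.292,79.549 7.000,88.102 9.292,96.655 15.553,102.916 24.106,105.208 32.659,102.916 38.920,96.655.

Run 3: The run returns to its start, so emit a `<polygon>` with points (Y-flipped): 76.941,87.222 116.876,76.515 171.176,114.323 23.773,78.819.

Run 4: The run returns to its start, so emit a `<polygon>` with points (Y-flipped): 119.584,22.415 211.840,22.415 211.840,73.041 119.584,73.041.

<svg xmlns="http://www.w3.org/2000/svg" width="239.250mm" height="134.685mm" viewBox="0 0 239.250 134.685">
  <polygon points="29.079,72.129 75.246,72.129 75.246,85.645 29.079,85.645" fill="none" stroke="#ff8800"/>
  <polygon points="41.212,88.102 38.920,79.549 32.659,73.288 24.106,70.996 15.553,73.288 9.292,79.549 7.000,88.102 9.292,96.655 15.553,102.916 24.106,105.208 32.659,102.916 38.920,96.655" fill="none" stroke="#ff8800"/>
  <polygon points="76.941,87.222 116.876,76.515 171.176,114.323 23.773,78.819" fill="none" stroke="#ff8800"/>
  <polygon points="119.584,22.415 211.840,22.415 211.840,73.041 119.584,73.041" fill="none" stroke="#ff8800"/>
</svg>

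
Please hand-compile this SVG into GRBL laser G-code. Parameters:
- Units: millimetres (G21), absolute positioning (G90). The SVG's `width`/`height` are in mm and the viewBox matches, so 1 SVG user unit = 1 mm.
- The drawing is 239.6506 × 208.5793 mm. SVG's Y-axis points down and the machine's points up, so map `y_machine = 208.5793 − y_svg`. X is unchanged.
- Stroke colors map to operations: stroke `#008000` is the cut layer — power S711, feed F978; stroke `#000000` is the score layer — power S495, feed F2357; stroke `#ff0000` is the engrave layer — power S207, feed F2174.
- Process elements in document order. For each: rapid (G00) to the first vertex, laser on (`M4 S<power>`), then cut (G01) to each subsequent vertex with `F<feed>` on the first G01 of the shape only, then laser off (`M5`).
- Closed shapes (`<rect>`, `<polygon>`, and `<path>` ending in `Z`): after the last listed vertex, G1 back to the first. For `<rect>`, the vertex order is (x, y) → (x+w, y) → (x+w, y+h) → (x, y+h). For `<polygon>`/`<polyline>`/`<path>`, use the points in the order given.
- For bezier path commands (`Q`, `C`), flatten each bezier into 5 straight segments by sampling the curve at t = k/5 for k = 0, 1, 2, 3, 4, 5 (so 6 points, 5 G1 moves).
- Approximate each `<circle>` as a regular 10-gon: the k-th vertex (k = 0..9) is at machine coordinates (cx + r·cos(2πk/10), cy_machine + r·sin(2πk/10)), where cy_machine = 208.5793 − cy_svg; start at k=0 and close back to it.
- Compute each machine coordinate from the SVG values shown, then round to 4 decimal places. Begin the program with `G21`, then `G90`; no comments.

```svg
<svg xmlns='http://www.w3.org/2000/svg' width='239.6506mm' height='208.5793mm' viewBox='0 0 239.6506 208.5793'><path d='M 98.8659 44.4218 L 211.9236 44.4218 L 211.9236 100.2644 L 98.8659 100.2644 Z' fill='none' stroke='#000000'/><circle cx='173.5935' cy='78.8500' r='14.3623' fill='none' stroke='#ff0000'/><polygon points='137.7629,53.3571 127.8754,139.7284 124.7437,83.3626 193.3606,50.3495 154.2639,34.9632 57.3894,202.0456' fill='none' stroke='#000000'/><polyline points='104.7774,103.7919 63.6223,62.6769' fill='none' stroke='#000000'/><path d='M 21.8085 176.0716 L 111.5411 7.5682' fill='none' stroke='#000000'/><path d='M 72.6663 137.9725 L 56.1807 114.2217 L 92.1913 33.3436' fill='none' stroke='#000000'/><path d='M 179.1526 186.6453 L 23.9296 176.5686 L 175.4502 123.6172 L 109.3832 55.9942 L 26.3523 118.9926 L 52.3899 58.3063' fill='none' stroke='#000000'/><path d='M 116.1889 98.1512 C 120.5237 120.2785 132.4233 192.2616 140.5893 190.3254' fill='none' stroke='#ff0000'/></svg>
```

Since the viewBox matches the mm dimensions, user units are millimetres directly. The only transform is the Y-flip y_m = 208.5793 − y_svg.

Shape 1 is a rectangle drawn with `<path>`. Its stroke #000000 means score at S495, F2357. After flipping Y the toolpath is (98.8659,164.1575) → (211.9236,164.1575) → (211.9236,108.3149) → (98.8659,108.3149) → (98.8659,164.1575), returning to the start.

Shape 2 is a circle drawn with `<circle>`. Its stroke #ff0000 means engrave at S207, F2174. After flipping Y the toolpath is (187.9558,129.7293) → (185.2128,138.1712) → (178.0317,143.3887) → (169.1553,143.3887) → (161.9742,138.1712) → (159.2312,129.7293) → (161.9742,121.2874) → (169.1553,116.0699) → (178.0317,116.0699) → (185.2128,121.2874) → (187.9558,129.7293), returning to the start.

Shape 3 is a closed polygon drawn with `<polygon>`. Its stroke #000000 means score at S495, F2357. After flipping Y the toolpath is (137.7629,155.2222) → (127.8754,68.8509) → (124.7437,125.2167) → (193.3606,158.2298) → (154.2639,173.6161) → (57.3894,6.5337) → (137.7629,155.2222), returning to the start.

Shape 4 is a line segment drawn with `<polyline>`. Its stroke #000000 means score at S495, F2357. After flipping Y the toolpath is (104.7774,104.7874) → (63.6223,145.9024).

Shape 5 is a line segment drawn with `<path>`. Its stroke #000000 means score at S495, F2357. After flipping Y the toolpath is (21.8085,32.5077) → (111.5411,201.0111).

Shape 6 is a open polyline drawn with `<path>`. Its stroke #000000 means score at S495, F2357. After flipping Y the toolpath is (72.6663,70.6068) → (56.1807,94.3576) → (92.1913,175.2357).

Shape 7 is a open polyline drawn with `<path>`. Its stroke #000000 means score at S495, F2357. After flipping Y the toolpath is (179.1526,21.9340) → (23.9296,32.0107) → (175.4502,84.9621) → (109.3832,152.5851) → (26.3523,89.5867) → (52.3899,150.2730).

Shape 8 is a cubic bezier drawn with `<path>`. Its stroke #ff0000 means engrave at S207, F2174. After flipping Y the toolpath is (116.1889,110.4281) → (119.6072,92.1592) → (124.2987,67.8662) → (129.7211,43.4901) → (135.3321,24.9723) → (140.5893,18.2539).

G21
G90
G00 X98.8659 Y164.1575
M4 S495
G01 X211.9236 Y164.1575 F2357
G01 X211.9236 Y108.3149
G01 X98.8659 Y108.3149
G01 X98.8659 Y164.1575
M5
G00 X187.9558 Y129.7293
M4 S207
G01 X185.2128 Y138.1712 F2174
G01 X178.0317 Y143.3887
G01 X169.1553 Y143.3887
G01 X161.9742 Y138.1712
G01 X159.2312 Y129.7293
G01 X161.9742 Y121.2874
G01 X169.1553 Y116.0699
G01 X178.0317 Y116.0699
G01 X185.2128 Y121.2874
G01 X187.9558 Y129.7293
M5
G00 X137.7629 Y155.2222
M4 S495
G01 X127.8754 Y68.8509 F2357
G01 X124.7437 Y125.2167
G01 X193.3606 Y158.2298
G01 X154.2639 Y173.6161
G01 X57.3894 Y6.5337
G01 X137.7629 Y155.2222
M5
G00 X104.7774 Y104.7874
M4 S495
G01 X63.6223 Y145.9024 F2357
M5
G00 X21.8085 Y32.5077
M4 S495
G01 X111.5411 Y201.0111 F2357
M5
G00 X72.6663 Y70.6068
M4 S495
G01 X56.1807 Y94.3576 F2357
G01 X92.1913 Y175.2357
M5
G00 X179.1526 Y21.9340
M4 S495
G01 X23.9296 Y32.0107 F2357
G01 X175.4502 Y84.9621
G01 X109.3832 Y152.5851
G01 X26.3523 Y89.5867
G01 X52.3899 Y150.2730
M5
G00 X116.1889 Y110.4281
M4 S207
G01 X119.6072 Y92.1592 F2174
G01 X124.2987 Y67.8662
G01 X129.7211 Y43.4901
G01 X135.3321 Y24.9723
G01 X140.5893 Y18.2539
M5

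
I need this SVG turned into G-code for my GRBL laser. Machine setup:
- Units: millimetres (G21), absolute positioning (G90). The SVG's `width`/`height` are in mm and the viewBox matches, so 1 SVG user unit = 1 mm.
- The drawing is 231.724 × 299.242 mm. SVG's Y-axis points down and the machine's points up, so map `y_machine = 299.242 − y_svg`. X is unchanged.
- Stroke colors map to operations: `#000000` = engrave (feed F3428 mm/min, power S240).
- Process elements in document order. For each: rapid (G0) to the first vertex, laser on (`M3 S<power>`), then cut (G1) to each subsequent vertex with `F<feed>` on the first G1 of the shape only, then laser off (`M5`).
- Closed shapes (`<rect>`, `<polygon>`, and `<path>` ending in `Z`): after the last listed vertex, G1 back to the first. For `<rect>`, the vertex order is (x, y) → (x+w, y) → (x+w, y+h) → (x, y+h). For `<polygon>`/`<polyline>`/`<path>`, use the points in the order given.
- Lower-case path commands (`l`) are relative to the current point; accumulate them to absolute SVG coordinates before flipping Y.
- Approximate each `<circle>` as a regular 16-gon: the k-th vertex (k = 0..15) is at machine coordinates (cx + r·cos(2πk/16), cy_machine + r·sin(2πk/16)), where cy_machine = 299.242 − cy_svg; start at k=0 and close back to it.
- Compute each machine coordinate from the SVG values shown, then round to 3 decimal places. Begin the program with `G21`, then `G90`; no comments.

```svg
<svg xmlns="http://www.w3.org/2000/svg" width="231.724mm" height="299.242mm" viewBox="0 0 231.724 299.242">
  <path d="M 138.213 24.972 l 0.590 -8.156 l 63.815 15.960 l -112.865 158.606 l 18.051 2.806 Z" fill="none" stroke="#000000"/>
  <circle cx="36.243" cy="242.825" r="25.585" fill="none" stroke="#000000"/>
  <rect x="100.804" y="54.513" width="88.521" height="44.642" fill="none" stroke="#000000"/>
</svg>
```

G21
G90
G0 X138.213 Y274.270
M3 S240
G1 X138.803 Y282.426 F3428
G1 X202.618 Y266.466
G1 X89.753 Y107.860
G1 X107.804 Y105.054
G1 X138.213 Y274.270
M5
G0 X61.828 Y56.417
M3 S240
G1 X59.880 Y66.208 F3428
G1 X54.334 Y74.508
G1 X46.034 Y80.054
G1 X36.243 Y82.002
G1 X26.452 Y80.054
G1 X18.152 Y74.508
G1 X12.606 Y66.208
G1 X10.658 Y56.417
G1 X12.606 Y46.626
G1 X18.152 Y38.326
G1 X26.452 Y32.780
G1 X36.243 Y30.832
G1 X46.034 Y32.780
G1 X54.334 Y38.326
G1 X59.880 Y46.626
G1 X61.828 Y56.417
M5
G0 X100.804 Y244.729
M3 S240
G1 X189.325 Y244.729 F3428
G1 X189.325 Y200.087
G1 X100.804 Y200.087
G1 X100.804 Y244.729
M5

viewBox `0 0 231.724 299.242` with mm width/height → 1 unit = 1 mm. Flip: y_m = 299.242 − y_svg.

**Shape 1** — `<path>` closed polygon, stroke `#000000` → engrave (S240, F3428). Machine vertices: (138.213,274.270) → (138.803,282.426) → (202.618,266.466) → (89.753,107.860) → (107.804,105.054) → (138.213,274.270). Closed: final G1 returns to the first vertex.

**Shape 2** — `<circle>` circle, stroke `#000000` → engrave (S240, F3428). Machine vertices: (61.828,56.417) → (59.880,66.208) → (54.334,74.508) → (46.034,80.054) → (36.243,82.002) → (26.452,80.054) → (18.152,74.508) → (12.606,66.208) → (10.658,56.417) → (12.606,46.626) → (18.152,38.326) → (26.452,32.780) → (36.243,30.832) → (46.034,32.780) → (54.334,38.326) → (59.880,46.626) → (61.828,56.417). Closed: final G1 returns to the first vertex.

**Shape 3** — `<rect>` rectangle, stroke `#000000` → engrave (S240, F3428). Machine vertices: (100.804,244.729) → (189.325,244.729) → (189.325,200.087) → (100.804,200.087) → (100.804,244.729). Closed: final G1 returns to the first vertex.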